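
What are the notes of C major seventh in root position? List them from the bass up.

C, E, G, B

The chord tones are C–E–G–B. With the root (C) lowest for root position: C, E, G, B.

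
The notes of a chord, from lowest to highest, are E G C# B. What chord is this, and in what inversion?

The distinct note names are E, G, C#, B. Stacked in thirds they read C#–E–G–B, which is a half-diminished seventh chord on C#.
E is the third of C# half-diminished seventh; third in the bass means first inversion (figured bass 6/5).

C# half-diminished seventh, first inversion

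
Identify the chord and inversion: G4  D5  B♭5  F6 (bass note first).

Reducing to letter names: G, D, Bb, F. These stack in thirds as G–Bb–D–F — a G minor seventh chord.
G is the root of G minor seventh; root in the bass means root position (figured bass 7).

G minor seventh, root position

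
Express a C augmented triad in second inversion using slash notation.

Caug/G#

Second inversion of C augmented has the fifth (G#) in the bass. As a slash chord: Caug/G#.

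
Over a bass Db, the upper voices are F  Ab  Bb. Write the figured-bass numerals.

6/5

The notes Db, F, Ab, Bb stack in thirds as Bb–Db–F–Ab — a Bb minor seventh chord. The bass Db is the third, so this is first inversion: figured 6/5.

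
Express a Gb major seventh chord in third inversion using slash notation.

Gbmaj7/F

Third inversion of Gb major seventh has the seventh (F) in the bass. As a slash chord: Gbmaj7/F.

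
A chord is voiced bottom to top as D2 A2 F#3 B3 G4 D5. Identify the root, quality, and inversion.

The pitch classes D, A, F#, B, G arrange in thirds as G–B–D–F#–A: a G major ninth chord.
With the fifth (D) in the bass, the chord is in second inversion.

G major ninth, second inversion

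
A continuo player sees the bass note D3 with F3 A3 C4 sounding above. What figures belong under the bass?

The notes D, F, A, C stack in thirds as D–F–A–C — a D minor seventh chord. The bass D is the root, so this is root position: figured 7.

7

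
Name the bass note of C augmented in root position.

C

In root position the root is lowest. For C augmented (C–E–G#) that is C.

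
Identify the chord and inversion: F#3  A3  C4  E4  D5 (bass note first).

The pitch classes F#, A, C, E, D arrange in thirds as D–F#–A–C–E: a D dominant ninth chord.
The lowest note is F#, the third of the chord, so this is first inversion.

D dominant ninth, first inversion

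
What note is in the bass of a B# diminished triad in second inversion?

F#

The fifth of B# diminished (B#–D#–F#) is F#; that is the bass in second inversion.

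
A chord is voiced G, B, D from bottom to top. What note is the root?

Reordering G, B, D into stacked thirds gives G–B–D; the bottom of that stack, G, is the root.

G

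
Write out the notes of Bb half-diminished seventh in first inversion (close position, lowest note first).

Db, Fb, Ab, Bb

Bb half-diminished seventh is Bb–Db–Fb–Ab. First inversion puts the third (Db) in the bass, with the remaining tones above: Db, Fb, Ab, Bb.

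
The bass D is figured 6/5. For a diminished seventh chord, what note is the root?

The figures 6/5 mean the third of the chord is in the bass. If D is the third of a diminished seventh chord, the root is B (chord tones B–D–F–Ab).

B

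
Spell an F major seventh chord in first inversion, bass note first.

A, C, E, F

The chord tones are F–A–C–E. With the third (A) lowest for first inversion: A, C, E, F.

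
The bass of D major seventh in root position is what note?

D

In root position the root is lowest. For D major seventh (D–F#–A–C#) that is D.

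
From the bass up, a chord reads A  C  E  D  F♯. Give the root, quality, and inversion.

The pitch classes A, C, E, D, F# arrange in thirds as D–F#–A–C–E: a D dominant ninth chord.
A is the fifth of D dominant ninth; fifth in the bass means second inversion.

D dominant ninth, second inversion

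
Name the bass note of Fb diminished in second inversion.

Cbb

In second inversion the fifth is lowest. For Fb diminished (Fb–Abb–Cbb) that is Cbb.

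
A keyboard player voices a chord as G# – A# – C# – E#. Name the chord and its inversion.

The distinct note names are G#, A#, C#, E#. Stacked in thirds they read A#–C#–E#–G#, which is a minor seventh chord on A#.
G# is the seventh of A# minor seventh; seventh in the bass means third inversion (figured bass 4/2).

A# minor seventh, third inversion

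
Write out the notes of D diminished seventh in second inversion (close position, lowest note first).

Ab, Cb, D, F

The chord tones are D–F–Ab–Cb. With the fifth (Ab) lowest for second inversion: Ab, Cb, D, F.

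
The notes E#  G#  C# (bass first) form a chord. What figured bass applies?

6

The notes E#, G#, C# stack in thirds as C#–E#–G# — a C# major triad. The bass E# is the third, so this is first inversion: figured 6.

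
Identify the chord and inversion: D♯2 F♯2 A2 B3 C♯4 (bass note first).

The distinct note names are D#, F#, A, B, C#. Stacked in thirds they read B–D#–F#–A–C#, which is a dominant ninth chord on B.
D# is the third of B dominant ninth; third in the bass means first inversion.

B dominant ninth, first inversion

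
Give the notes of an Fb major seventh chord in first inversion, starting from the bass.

Ab, Cb, Eb, Fb

Spelling Fb major seventh: Fb–Ab–Cb–Eb. In first inversion the third is bass, giving Ab, Cb, Eb, Fb from the bottom.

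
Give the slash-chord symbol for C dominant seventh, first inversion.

C7/E

First inversion of C dominant seventh has the third (E) in the bass. As a slash chord: C7/E.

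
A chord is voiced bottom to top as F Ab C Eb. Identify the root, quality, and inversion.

The pitch classes F, Ab, C, Eb arrange in thirds as F–Ab–C–Eb: an F minor seventh chord.
F is the root of F minor seventh; root in the bass means root position (figured bass 7).

F minor seventh, root position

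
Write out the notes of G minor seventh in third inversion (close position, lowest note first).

Spelling G minor seventh: G–Bb–D–F. In third inversion the seventh is bass, giving F, G, Bb, D from the bottom.

F, G, Bb, D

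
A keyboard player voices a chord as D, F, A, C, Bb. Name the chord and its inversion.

Bb major ninth, first inversion

Reducing to letter names: D, F, A, C, Bb. These stack in thirds as Bb–D–F–A–C — a Bb major ninth chord.
With the third (D) in the bass, the chord is in first inversion.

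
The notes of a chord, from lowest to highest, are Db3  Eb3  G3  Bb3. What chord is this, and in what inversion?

Eb dominant seventh, third inversion

The distinct note names are Db, Eb, G, Bb. Stacked in thirds they read Eb–G–Bb–Db, which is a dominant seventh chord on Eb.
The lowest note is Db, the seventh of the chord, so this is third inversion (figured bass 4/2).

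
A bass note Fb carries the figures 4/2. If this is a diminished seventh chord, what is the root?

The figures 4/2 mean the seventh of the chord is in the bass. If Fb is the seventh of a diminished seventh chord, the root is G (chord tones G–Bb–Db–Fb).

G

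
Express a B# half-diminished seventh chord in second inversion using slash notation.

Second inversion of B# half-diminished seventh has the fifth (F#) in the bass. As a slash chord: B#ø7/F#.

B#ø7/F#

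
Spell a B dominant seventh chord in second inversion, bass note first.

F#, A, B, D#

B dominant seventh is B–D#–F#–A. Second inversion puts the fifth (F#) in the bass, with the remaining tones above: F#, A, B, D#.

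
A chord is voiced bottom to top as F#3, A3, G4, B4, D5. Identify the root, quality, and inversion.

The pitch classes F#, A, G, B, D arrange in thirds as G–B–D–F#–A: a G major ninth chord.
With the seventh (F#) in the bass, the chord is in third inversion.

G major ninth, third inversion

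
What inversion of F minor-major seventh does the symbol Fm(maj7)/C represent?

Fm(maj7)/C means F minor-major seventh with C in the bass. C is the fifth of F minor-major seventh (F–Ab–C–E), so this is second inversion.

second inversion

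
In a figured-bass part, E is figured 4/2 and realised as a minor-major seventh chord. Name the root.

F

The figures 4/2 mean the seventh of the chord is in the bass. If E is the seventh of a minor-major seventh chord, the root is F (chord tones F–Ab–C–E).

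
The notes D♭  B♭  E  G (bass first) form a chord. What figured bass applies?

4/2

The notes Db, Bb, E, G stack in thirds as E–G–Bb–Db — an E diminished seventh chord. The bass Db is the seventh, so this is third inversion: figured 4/2.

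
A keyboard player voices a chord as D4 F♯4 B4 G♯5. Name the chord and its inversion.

The pitch classes D, F#, B, G# arrange in thirds as G#–B–D–F#: a G# half-diminished seventh chord.
With the fifth (D) in the bass, the chord is in second inversion (figured bass 4/3).

G# half-diminished seventh, second inversion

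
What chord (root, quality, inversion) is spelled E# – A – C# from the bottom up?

A augmented, second inversion

Reducing to letter names: E#, A, C#. These stack in thirds as A–C#–E# — an A augmented triad.
With the fifth (E#) in the bass, the chord is in second inversion (figured bass 6/4).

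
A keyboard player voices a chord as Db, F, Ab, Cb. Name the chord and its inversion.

Reducing to letter names: Db, F, Ab, Cb. These stack in thirds as Db–F–Ab–Cb — a Db dominant seventh chord.
The lowest note is Db, the root of the chord, so this is root position (figured bass 7).

Db dominant seventh, root position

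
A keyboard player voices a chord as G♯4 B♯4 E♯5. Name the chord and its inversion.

E# minor, first inversion

The distinct note names are G#, B#, E#. Stacked in thirds they read E#–G#–B#, which is a minor triad on E#.
With the third (G#) in the bass, the chord is in first inversion (figured bass 6).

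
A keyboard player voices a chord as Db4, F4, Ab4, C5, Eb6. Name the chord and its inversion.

Db major ninth, root position

Reducing to letter names: Db, F, Ab, C, Eb. These stack in thirds as Db–F–Ab–C–Eb — a Db major ninth chord.
Db is the root of Db major ninth; root in the bass means root position.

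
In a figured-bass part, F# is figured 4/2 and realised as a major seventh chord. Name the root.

The figures 4/2 mean the seventh of the chord is in the bass. If F# is the seventh of a major seventh chord, the root is G (chord tones G–B–D–F#).

G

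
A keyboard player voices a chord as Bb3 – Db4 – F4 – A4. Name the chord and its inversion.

Bb minor-major seventh, root position

The distinct note names are Bb, Db, F, A. Stacked in thirds they read Bb–Db–F–A, which is a minor-major seventh chord on Bb.
With the root (Bb) in the bass, the chord is in root position (figured bass 7).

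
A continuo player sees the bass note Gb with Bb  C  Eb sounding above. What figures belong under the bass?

4/3

The notes Gb, Bb, C, Eb stack in thirds as C–Eb–Gb–Bb — a C half-diminished seventh chord. The bass Gb is the fifth, so this is second inversion: figured 4/3.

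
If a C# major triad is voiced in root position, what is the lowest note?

C#

In root position the root is lowest. For C# major (C#–E#–G#) that is C#.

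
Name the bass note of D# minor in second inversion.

A#

In second inversion the fifth is lowest. For D# minor (D#–F#–A#) that is A#.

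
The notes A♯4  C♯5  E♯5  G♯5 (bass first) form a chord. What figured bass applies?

7

The notes A#, C#, E#, G# stack in thirds as A#–C#–E#–G# — an A# minor seventh chord. The bass A# is the root, so this is root position: figured 7.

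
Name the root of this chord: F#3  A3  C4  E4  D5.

F#, A, C, E, D are the tones of a D dominant ninth chord (D–F#–A–C–E), making D the root.

D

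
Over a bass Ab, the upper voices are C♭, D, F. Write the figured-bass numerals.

The notes Ab, Cb, D, F stack in thirds as D–F–Ab–Cb — a D diminished seventh chord. The bass Ab is the fifth, so this is second inversion: figured 4/3.

4/3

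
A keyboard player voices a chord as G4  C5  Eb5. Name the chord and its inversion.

C minor, second inversion

Reducing to letter names: G, C, Eb. These stack in thirds as C–Eb–G — a C minor triad.
G is the fifth of C minor; fifth in the bass means second inversion (figured bass 6/4).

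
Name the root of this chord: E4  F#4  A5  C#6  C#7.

Reordering E, F#, A, C# into stacked thirds gives F#–A–C#–E; the bottom of that stack, F#, is the root.

F#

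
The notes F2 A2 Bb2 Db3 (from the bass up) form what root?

Bb

Reordering F, A, Bb, Db into stacked thirds gives Bb–Db–F–A; the bottom of that stack, Bb, is the root.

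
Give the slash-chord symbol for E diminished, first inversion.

First inversion of E diminished has the third (G) in the bass. As a slash chord: Edim/G.

Edim/G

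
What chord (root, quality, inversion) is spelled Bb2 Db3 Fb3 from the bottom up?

Bb diminished, root position

The pitch classes Bb, Db, Fb arrange in thirds as Bb–Db–Fb: a Bb diminished triad.
With the root (Bb) in the bass, the chord is in root position (figured bass 5/3).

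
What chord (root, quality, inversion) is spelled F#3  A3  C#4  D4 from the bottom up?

D major seventh, first inversion

The pitch classes F#, A, C#, D arrange in thirds as D–F#–A–C#: a D major seventh chord.
F# is the third of D major seventh; third in the bass means first inversion (figured bass 6/5).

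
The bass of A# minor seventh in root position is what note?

A#

A# minor seventh is A#–C#–E#–G#. Root position places the root in the bass: A#.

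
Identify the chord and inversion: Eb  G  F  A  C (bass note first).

F dominant ninth, third inversion

The distinct note names are Eb, G, F, A, C. Stacked in thirds they read F–A–C–Eb–G, which is a dominant ninth chord on F.
With the seventh (Eb) in the bass, the chord is in third inversion.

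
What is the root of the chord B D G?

Reordering B, D, G into stacked thirds gives G–B–D; the bottom of that stack, G, is the root.

G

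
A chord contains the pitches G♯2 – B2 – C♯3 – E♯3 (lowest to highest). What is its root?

C#

The distinct letter names are G#, B, C#, E#. Arranged as a stack of thirds they read C#–E#–G#–B, so C# is the root (a C# dominant seventh chord).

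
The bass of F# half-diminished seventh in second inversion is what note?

C

The fifth of F# half-diminished seventh (F#–A–C–E) is C; that is the bass in second inversion.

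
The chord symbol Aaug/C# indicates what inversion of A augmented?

first inversion

Aaug/C# means A augmented with C# in the bass. C# is the third of A augmented (A–C#–E#), so this is first inversion.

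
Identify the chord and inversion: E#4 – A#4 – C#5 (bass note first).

The distinct note names are E#, A#, C#. Stacked in thirds they read A#–C#–E#, which is a minor triad on A#.
With the fifth (E#) in the bass, the chord is in second inversion (figured bass 6/4).

A# minor, second inversion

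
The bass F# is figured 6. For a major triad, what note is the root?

The figures 6 mean the third of the chord is in the bass. If F# is the third of a major triad, the root is D (chord tones D–F#–A).

D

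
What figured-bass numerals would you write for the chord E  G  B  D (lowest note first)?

7

The notes E, G, B, D stack in thirds as E–G–B–D — an E minor seventh chord. The bass E is the root, so this is root position: figured 7.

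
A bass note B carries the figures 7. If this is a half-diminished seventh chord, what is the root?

The figures 7 mean the root of the chord is in the bass. If B is the root of a half-diminished seventh chord, the root is B (chord tones B–D–F–A).

B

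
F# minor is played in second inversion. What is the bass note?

C#

The fifth of F# minor (F#–A–C#) is C#; that is the bass in second inversion.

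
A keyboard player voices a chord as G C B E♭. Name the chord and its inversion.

The pitch classes G, C, B, Eb arrange in thirds as C–Eb–G–B: a C minor-major seventh chord.
G is the fifth of C minor-major seventh; fifth in the bass means second inversion (figured bass 4/3).

C minor-major seventh, second inversion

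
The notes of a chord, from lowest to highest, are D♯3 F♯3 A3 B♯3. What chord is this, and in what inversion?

B# diminished seventh, first inversion

Reducing to letter names: D#, F#, A, B#. These stack in thirds as B#–D#–F#–A — a B# diminished seventh chord.
With the third (D#) in the bass, the chord is in first inversion (figured bass 6/5).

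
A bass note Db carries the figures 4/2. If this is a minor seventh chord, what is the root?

Eb

The figures 4/2 mean the seventh of the chord is in the bass. If Db is the seventh of a minor seventh chord, the root is Eb (chord tones Eb–Gb–Bb–Db).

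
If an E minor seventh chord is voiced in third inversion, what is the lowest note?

E minor seventh is E–G–B–D. Third inversion places the seventh in the bass: D.

D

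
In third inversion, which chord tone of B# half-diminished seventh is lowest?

In third inversion the seventh is lowest. For B# half-diminished seventh (B#–D#–F#–A#) that is A#.

A#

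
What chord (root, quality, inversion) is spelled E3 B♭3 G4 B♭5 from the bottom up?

The pitch classes E, Bb, G arrange in thirds as E–G–Bb: an E diminished triad.
With the root (E) in the bass, the chord is in root position (figured bass 5/3).

E diminished, root position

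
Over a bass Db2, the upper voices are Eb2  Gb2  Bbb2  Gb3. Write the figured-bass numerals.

4/2

The notes Db, Eb, Gb, Bbb stack in thirds as Eb–Gb–Bbb–Db — an Eb half-diminished seventh chord. The bass Db is the seventh, so this is third inversion: figured 4/2.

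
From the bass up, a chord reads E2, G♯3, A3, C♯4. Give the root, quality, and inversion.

A major seventh, second inversion

The pitch classes E, G#, A, C# arrange in thirds as A–C#–E–G#: an A major seventh chord.
With the fifth (E) in the bass, the chord is in second inversion (figured bass 4/3).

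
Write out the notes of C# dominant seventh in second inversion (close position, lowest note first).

C# dominant seventh is C#–E#–G#–B. Second inversion puts the fifth (G#) in the bass, with the remaining tones above: G#, B, C#, E#.

G#, B, C#, E#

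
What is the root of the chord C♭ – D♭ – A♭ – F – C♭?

The distinct letter names are Cb, Db, Ab, F. Arranged as a stack of thirds they read Db–F–Ab–Cb, so Db is the root (a Db dominant seventh chord).

Db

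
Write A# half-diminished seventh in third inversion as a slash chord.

Third inversion of A# half-diminished seventh has the seventh (G#) in the bass. As a slash chord: A#ø7/G#.

A#ø7/G#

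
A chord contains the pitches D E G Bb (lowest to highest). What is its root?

The distinct letter names are D, E, G, Bb. Arranged as a stack of thirds they read E–G–Bb–D, so E is the root (an E half-diminished seventh chord).

E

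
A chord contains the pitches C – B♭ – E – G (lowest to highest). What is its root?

C

C, Bb, E, G are the tones of a C dominant seventh chord (C–E–G–Bb), making C the root.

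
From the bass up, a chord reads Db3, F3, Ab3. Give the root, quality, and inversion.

Db major, root position

Reducing to letter names: Db, F, Ab. These stack in thirds as Db–F–Ab — a Db major triad.
Db is the root of Db major; root in the bass means root position (figured bass 5/3).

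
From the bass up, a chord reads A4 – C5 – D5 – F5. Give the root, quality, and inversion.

D minor seventh, second inversion

Reducing to letter names: A, C, D, F. These stack in thirds as D–F–A–C — a D minor seventh chord.
The lowest note is A, the fifth of the chord, so this is second inversion (figured bass 4/3).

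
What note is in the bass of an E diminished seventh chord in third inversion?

Db

The seventh of E diminished seventh (E–G–Bb–Db) is Db; that is the bass in third inversion.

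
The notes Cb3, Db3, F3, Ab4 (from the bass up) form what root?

Db

Cb, Db, F, Ab are the tones of a Db dominant seventh chord (Db–F–Ab–Cb), making Db the root.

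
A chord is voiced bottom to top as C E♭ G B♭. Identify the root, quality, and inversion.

The pitch classes C, Eb, G, Bb arrange in thirds as C–Eb–G–Bb: a C minor seventh chord.
C is the root of C minor seventh; root in the bass means root position (figured bass 7).

C minor seventh, root position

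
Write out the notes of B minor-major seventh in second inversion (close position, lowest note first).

B minor-major seventh is B–D–F#–A#. Second inversion puts the fifth (F#) in the bass, with the remaining tones above: F#, A#, B, D.

F#, A#, B, D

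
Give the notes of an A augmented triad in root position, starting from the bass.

A augmented is A–C#–E#. Root position puts the root (A) in the bass, with the remaining tones above: A, C#, E#.

A, C#, E#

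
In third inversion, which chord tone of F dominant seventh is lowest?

Eb

F dominant seventh is F–A–C–Eb. Third inversion places the seventh in the bass: Eb.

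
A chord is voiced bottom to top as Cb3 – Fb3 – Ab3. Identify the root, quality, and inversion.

Fb major, second inversion

Reducing to letter names: Cb, Fb, Ab. These stack in thirds as Fb–Ab–Cb — an Fb major triad.
With the fifth (Cb) in the bass, the chord is in second inversion (figured bass 6/4).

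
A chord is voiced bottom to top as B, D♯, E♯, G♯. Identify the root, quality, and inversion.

The pitch classes B, D#, E#, G# arrange in thirds as E#–G#–B–D#: an E# half-diminished seventh chord.
B is the fifth of E# half-diminished seventh; fifth in the bass means second inversion (figured bass 4/3).

E# half-diminished seventh, second inversion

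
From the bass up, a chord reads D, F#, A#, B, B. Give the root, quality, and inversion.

B minor-major seventh, first inversion

The pitch classes D, F#, A#, B arrange in thirds as B–D–F#–A#: a B minor-major seventh chord.
With the third (D) in the bass, the chord is in first inversion (figured bass 6/5).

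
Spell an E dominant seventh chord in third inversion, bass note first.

D, E, G#, B

E dominant seventh is E–G#–B–D. Third inversion puts the seventh (D) in the bass, with the remaining tones above: D, E, G#, B.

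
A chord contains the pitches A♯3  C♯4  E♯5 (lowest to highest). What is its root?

A#, C#, E# are the tones of an A# minor triad (A#–C#–E#), making A# the root.

A#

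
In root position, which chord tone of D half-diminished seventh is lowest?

The root of D half-diminished seventh (D–F–Ab–C) is D; that is the bass in root position.

D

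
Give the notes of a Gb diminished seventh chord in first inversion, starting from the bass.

Bbb, Dbb, Fbb, Gb

Gb diminished seventh is Gb–Bbb–Dbb–Fbb. First inversion puts the third (Bbb) in the bass, with the remaining tones above: Bbb, Dbb, Fbb, Gb.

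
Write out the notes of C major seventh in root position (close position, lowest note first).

Spelling C major seventh: C–E–G–B. In root position the root is bass, giving C, E, G, B from the bottom.

C, E, G, B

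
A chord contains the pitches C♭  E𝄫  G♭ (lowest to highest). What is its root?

Cb

The distinct letter names are Cb, Ebb, Gb. Arranged as a stack of thirds they read Cb–Ebb–Gb, so Cb is the root (a Cb minor triad).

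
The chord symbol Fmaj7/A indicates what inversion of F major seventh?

Fmaj7/A means F major seventh with A in the bass. A is the third of F major seventh (F–A–C–E), so this is first inversion.

first inversion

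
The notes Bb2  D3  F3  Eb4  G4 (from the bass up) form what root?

Eb

The distinct letter names are Bb, D, F, Eb, G. Arranged as a stack of thirds they read Eb–G–Bb–D–F, so Eb is the root (an Eb major ninth chord).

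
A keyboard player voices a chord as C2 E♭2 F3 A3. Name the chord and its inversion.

F dominant seventh, second inversion

The pitch classes C, Eb, F, A arrange in thirds as F–A–C–Eb: an F dominant seventh chord.
With the fifth (C) in the bass, the chord is in second inversion (figured bass 4/3).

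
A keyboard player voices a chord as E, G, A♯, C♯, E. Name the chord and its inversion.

A# diminished seventh, second inversion

The pitch classes E, G, A#, C# arrange in thirds as A#–C#–E–G: an A# diminished seventh chord.
With the fifth (E) in the bass, the chord is in second inversion (figured bass 4/3).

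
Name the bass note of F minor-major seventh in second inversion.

C

F minor-major seventh is F–Ab–C–E. Second inversion places the fifth in the bass: C.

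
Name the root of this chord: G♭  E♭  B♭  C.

The distinct letter names are Gb, Eb, Bb, C. Arranged as a stack of thirds they read C–Eb–Gb–Bb, so C is the root (a C half-diminished seventh chord).

C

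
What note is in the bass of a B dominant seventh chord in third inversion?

A

In third inversion the seventh is lowest. For B dominant seventh (B–D#–F#–A) that is A.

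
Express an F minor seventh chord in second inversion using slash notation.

Second inversion of F minor seventh has the fifth (C) in the bass. As a slash chord: Fm7/C.

Fm7/C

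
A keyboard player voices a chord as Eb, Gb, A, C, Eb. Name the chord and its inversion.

A diminished seventh, second inversion

Reducing to letter names: Eb, Gb, A, C. These stack in thirds as A–C–Eb–Gb — an A diminished seventh chord.
The lowest note is Eb, the fifth of the chord, so this is second inversion (figured bass 4/3).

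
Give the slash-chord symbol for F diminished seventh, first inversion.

First inversion of F diminished seventh has the third (Ab) in the bass. As a slash chord: Fdim7/Ab.

Fdim7/Ab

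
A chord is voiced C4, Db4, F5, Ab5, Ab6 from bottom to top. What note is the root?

Db

The distinct letter names are C, Db, F, Ab. Arranged as a stack of thirds they read Db–F–Ab–C, so Db is the root (a Db major seventh chord).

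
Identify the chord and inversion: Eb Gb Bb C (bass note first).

The distinct note names are Eb, Gb, Bb, C. Stacked in thirds they read C–Eb–Gb–Bb, which is a half-diminished seventh chord on C.
Eb is the third of C half-diminished seventh; third in the bass means first inversion (figured bass 6/5).

C half-diminished seventh, first inversion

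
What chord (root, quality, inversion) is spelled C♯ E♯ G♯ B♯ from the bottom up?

The distinct note names are C#, E#, G#, B#. Stacked in thirds they read C#–E#–G#–B#, which is a major seventh chord on C#.
The lowest note is C#, the root of the chord, so this is root position (figured bass 7).

C# major seventh, root position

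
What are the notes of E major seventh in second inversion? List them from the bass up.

Spelling E major seventh: E–G#–B–D#. In second inversion the fifth is bass, giving B, D#, E, G# from the bottom.

B, D#, E, G#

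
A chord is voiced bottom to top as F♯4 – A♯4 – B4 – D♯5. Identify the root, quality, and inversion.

B major seventh, second inversion

Reducing to letter names: F#, A#, B, D#. These stack in thirds as B–D#–F#–A# — a B major seventh chord.
F# is the fifth of B major seventh; fifth in the bass means second inversion (figured bass 4/3).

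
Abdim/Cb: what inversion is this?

Abdim/Cb means Ab diminished with Cb in the bass. Cb is the third of Ab diminished (Ab–Cb–Ebb), so this is first inversion.

first inversion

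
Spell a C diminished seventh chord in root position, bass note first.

C diminished seventh is C–Eb–Gb–Bbb. Root position puts the root (C) in the bass, with the remaining tones above: C, Eb, Gb, Bbb.

C, Eb, Gb, Bbb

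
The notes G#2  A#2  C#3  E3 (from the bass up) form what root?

G#, A#, C#, E are the tones of an A# half-diminished seventh chord (A#–C#–E–G#), making A# the root.

A#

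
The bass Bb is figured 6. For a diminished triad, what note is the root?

G

The figures 6 mean the third of the chord is in the bass. If Bb is the third of a diminished triad, the root is G (chord tones G–Bb–Db).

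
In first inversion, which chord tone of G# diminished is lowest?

The third of G# diminished (G#–B–D) is B; that is the bass in first inversion.

B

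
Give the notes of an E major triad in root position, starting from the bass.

E major is E–G#–B. Root position puts the root (E) in the bass, with the remaining tones above: E, G#, B.

E, G#, B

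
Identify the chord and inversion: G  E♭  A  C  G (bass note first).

A half-diminished seventh, third inversion

Reducing to letter names: G, Eb, A, C. These stack in thirds as A–C–Eb–G — an A half-diminished seventh chord.
With the seventh (G) in the bass, the chord is in third inversion (figured bass 4/2).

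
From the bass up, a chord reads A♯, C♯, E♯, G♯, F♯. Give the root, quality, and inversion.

Reducing to letter names: A#, C#, E#, G#, F#. These stack in thirds as F#–A#–C#–E#–G# — an F# major ninth chord.
The lowest note is A#, the third of the chord, so this is first inversion.

F# major ninth, first inversion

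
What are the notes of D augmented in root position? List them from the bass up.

D augmented is D–F#–A#. Root position puts the root (D) in the bass, with the remaining tones above: D, F#, A#.

D, F#, A#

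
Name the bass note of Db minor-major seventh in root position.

In root position the root is lowest. For Db minor-major seventh (Db–Fb–Ab–C) that is Db.

Db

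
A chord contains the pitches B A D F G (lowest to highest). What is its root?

G

Reordering B, A, D, F, G into stacked thirds gives G–B–D–F–A; the bottom of that stack, G, is the root.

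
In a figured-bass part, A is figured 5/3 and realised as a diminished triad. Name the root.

The figures 5/3 mean the root of the chord is in the bass. If A is the root of a diminished triad, the root is A (chord tones A–C–Eb).

A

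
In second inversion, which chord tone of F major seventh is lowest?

C

In second inversion the fifth is lowest. For F major seventh (F–A–C–E) that is C.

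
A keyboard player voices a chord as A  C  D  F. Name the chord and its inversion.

Reducing to letter names: A, C, D, F. These stack in thirds as D–F–A–C — a D minor seventh chord.
With the fifth (A) in the bass, the chord is in second inversion (figured bass 4/3).

D minor seventh, second inversion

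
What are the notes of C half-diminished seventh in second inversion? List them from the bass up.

C half-diminished seventh is C–Eb–Gb–Bb. Second inversion puts the fifth (Gb) in the bass, with the remaining tones above: Gb, Bb, C, Eb.

Gb, Bb, C, Eb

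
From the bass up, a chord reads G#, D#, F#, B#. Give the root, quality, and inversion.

G# dominant seventh, root position

Reducing to letter names: G#, D#, F#, B#. These stack in thirds as G#–B#–D#–F# — a G# dominant seventh chord.
G# is the root of G# dominant seventh; root in the bass means root position (figured bass 7).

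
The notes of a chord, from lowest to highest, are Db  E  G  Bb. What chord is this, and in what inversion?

Reducing to letter names: Db, E, G, Bb. These stack in thirds as E–G–Bb–Db — an E diminished seventh chord.
Db is the seventh of E diminished seventh; seventh in the bass means third inversion (figured bass 4/2).

E diminished seventh, third inversion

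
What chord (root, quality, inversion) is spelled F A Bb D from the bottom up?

The distinct note names are F, A, Bb, D. Stacked in thirds they read Bb–D–F–A, which is a major seventh chord on Bb.
F is the fifth of Bb major seventh; fifth in the bass means second inversion (figured bass 4/3).

Bb major seventh, second inversion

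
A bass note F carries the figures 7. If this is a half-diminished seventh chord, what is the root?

F

The figures 7 mean the root of the chord is in the bass. If F is the root of a half-diminished seventh chord, the root is F (chord tones F–Ab–Cb–Eb).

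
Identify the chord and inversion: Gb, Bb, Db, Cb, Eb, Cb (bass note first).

Cb major ninth, second inversion

The pitch classes Gb, Bb, Db, Cb, Eb arrange in thirds as Cb–Eb–Gb–Bb–Db: a Cb major ninth chord.
With the fifth (Gb) in the bass, the chord is in second inversion.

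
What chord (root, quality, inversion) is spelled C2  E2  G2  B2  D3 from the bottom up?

C major ninth, root position

The distinct note names are C, E, G, B, D. Stacked in thirds they read C–E–G–B–D, which is a major ninth chord on C.
The lowest note is C, the root of the chord, so this is root position.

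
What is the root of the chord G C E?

The distinct letter names are G, C, E. Arranged as a stack of thirds they read C–E–G, so C is the root (a C major triad).

C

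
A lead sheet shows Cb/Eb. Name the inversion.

Cb/Eb means Cb major with Eb in the bass. Eb is the third of Cb major (Cb–Eb–Gb), so this is first inversion.

first inversion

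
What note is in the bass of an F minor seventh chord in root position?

The root of F minor seventh (F–Ab–C–Eb) is F; that is the bass in root position.

F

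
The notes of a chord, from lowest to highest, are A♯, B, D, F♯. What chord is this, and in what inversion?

B minor-major seventh, third inversion

The distinct note names are A#, B, D, F#. Stacked in thirds they read B–D–F#–A#, which is a minor-major seventh chord on B.
A# is the seventh of B minor-major seventh; seventh in the bass means third inversion (figured bass 4/2).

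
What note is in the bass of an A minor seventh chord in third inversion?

A minor seventh is A–C–E–G. Third inversion places the seventh in the bass: G.

G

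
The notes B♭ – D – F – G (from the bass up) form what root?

G

Bb, D, F, G are the tones of a G minor seventh chord (G–Bb–D–F), making G the root.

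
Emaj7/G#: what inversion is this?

Emaj7/G# means E major seventh with G# in the bass. G# is the third of E major seventh (E–G#–B–D#), so this is first inversion.

first inversion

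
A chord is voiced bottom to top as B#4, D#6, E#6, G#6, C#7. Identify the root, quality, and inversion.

The pitch classes B#, D#, E#, G#, C# arrange in thirds as C#–E#–G#–B#–D#: a C# major ninth chord.
B# is the seventh of C# major ninth; seventh in the bass means third inversion.

C# major ninth, third inversion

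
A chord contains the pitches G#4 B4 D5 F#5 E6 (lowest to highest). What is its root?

G#, B, D, F#, E are the tones of an E dominant ninth chord (E–G#–B–D–F#), making E the root.

E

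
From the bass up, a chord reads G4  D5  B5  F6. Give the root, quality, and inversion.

The distinct note names are G, D, B, F. Stacked in thirds they read G–B–D–F, which is a dominant seventh chord on G.
With the root (G) in the bass, the chord is in root position (figured bass 7).

G dominant seventh, root position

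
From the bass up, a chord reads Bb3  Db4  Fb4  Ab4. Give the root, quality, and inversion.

Reducing to letter names: Bb, Db, Fb, Ab. These stack in thirds as Bb–Db–Fb–Ab — a Bb half-diminished seventh chord.
With the root (Bb) in the bass, the chord is in root position (figured bass 7).

Bb half-diminished seventh, root position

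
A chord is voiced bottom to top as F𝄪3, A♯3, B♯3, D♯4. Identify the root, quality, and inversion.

Reducing to letter names: F##, A#, B#, D#. These stack in thirds as B#–D#–F##–A# — a B# minor seventh chord.
The lowest note is F##, the fifth of the chord, so this is second inversion (figured bass 4/3).

B# minor seventh, second inversion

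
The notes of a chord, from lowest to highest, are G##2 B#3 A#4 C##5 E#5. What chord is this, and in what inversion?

Reducing to letter names: G##, B#, A#, C##, E#. These stack in thirds as A#–C##–E#–G##–B# — an A# major ninth chord.
With the seventh (G##) in the bass, the chord is in third inversion.

A# major ninth, third inversion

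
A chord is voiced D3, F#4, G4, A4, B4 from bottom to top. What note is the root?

D, F#, G, A, B are the tones of a G major ninth chord (G–B–D–F#–A), making G the root.

G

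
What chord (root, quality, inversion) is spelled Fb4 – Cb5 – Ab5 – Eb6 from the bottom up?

The distinct note names are Fb, Cb, Ab, Eb. Stacked in thirds they read Fb–Ab–Cb–Eb, which is a major seventh chord on Fb.
The lowest note is Fb, the root of the chord, so this is root position (figured bass 7).

Fb major seventh, root position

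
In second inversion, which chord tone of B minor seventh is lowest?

F#

In second inversion the fifth is lowest. For B minor seventh (B–D–F#–A) that is F#.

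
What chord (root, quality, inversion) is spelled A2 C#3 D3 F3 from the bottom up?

Reducing to letter names: A, C#, D, F. These stack in thirds as D–F–A–C# — a D minor-major seventh chord.
The lowest note is A, the fifth of the chord, so this is second inversion (figured bass 4/3).

D minor-major seventh, second inversion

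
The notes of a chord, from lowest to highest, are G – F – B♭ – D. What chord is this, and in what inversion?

G minor seventh, root position

The pitch classes G, F, Bb, D arrange in thirds as G–Bb–D–F: a G minor seventh chord.
The lowest note is G, the root of the chord, so this is root position (figured bass 7).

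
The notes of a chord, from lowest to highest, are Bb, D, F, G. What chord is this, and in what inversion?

Reducing to letter names: Bb, D, F, G. These stack in thirds as G–Bb–D–F — a G minor seventh chord.
With the third (Bb) in the bass, the chord is in first inversion (figured bass 6/5).

G minor seventh, first inversion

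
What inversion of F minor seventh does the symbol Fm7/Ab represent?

first inversion

Fm7/Ab means F minor seventh with Ab in the bass. Ab is the third of F minor seventh (F–Ab–C–Eb), so this is first inversion.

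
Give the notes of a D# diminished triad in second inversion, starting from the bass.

D# diminished is D#–F#–A. Second inversion puts the fifth (A) in the bass, with the remaining tones above: A, D#, F#.

A, D#, F#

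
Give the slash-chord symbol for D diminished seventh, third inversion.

Third inversion of D diminished seventh has the seventh (Cb) in the bass. As a slash chord: Ddim7/Cb.

Ddim7/Cb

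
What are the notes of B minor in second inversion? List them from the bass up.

F#, B, D

Spelling B minor: B–D–F#. In second inversion the fifth is bass, giving F#, B, D from the bottom.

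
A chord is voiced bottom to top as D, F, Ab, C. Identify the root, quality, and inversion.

D half-diminished seventh, root position

The pitch classes D, F, Ab, C arrange in thirds as D–F–Ab–C: a D half-diminished seventh chord.
D is the root of D half-diminished seventh; root in the bass means root position (figured bass 7).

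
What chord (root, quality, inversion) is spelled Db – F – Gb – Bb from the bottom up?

Gb major seventh, second inversion

The distinct note names are Db, F, Gb, Bb. Stacked in thirds they read Gb–Bb–Db–F, which is a major seventh chord on Gb.
The lowest note is Db, the fifth of the chord, so this is second inversion (figured bass 4/3).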